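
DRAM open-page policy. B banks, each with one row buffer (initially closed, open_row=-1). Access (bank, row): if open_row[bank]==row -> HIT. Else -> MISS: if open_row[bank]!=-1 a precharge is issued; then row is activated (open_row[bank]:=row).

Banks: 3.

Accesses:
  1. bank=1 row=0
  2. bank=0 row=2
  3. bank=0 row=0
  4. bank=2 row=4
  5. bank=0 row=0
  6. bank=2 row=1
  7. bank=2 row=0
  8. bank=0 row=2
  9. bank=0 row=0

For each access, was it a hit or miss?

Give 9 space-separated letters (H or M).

Acc 1: bank1 row0 -> MISS (open row0); precharges=0
Acc 2: bank0 row2 -> MISS (open row2); precharges=0
Acc 3: bank0 row0 -> MISS (open row0); precharges=1
Acc 4: bank2 row4 -> MISS (open row4); precharges=1
Acc 5: bank0 row0 -> HIT
Acc 6: bank2 row1 -> MISS (open row1); precharges=2
Acc 7: bank2 row0 -> MISS (open row0); precharges=3
Acc 8: bank0 row2 -> MISS (open row2); precharges=4
Acc 9: bank0 row0 -> MISS (open row0); precharges=5

Answer: M M M M H M M M M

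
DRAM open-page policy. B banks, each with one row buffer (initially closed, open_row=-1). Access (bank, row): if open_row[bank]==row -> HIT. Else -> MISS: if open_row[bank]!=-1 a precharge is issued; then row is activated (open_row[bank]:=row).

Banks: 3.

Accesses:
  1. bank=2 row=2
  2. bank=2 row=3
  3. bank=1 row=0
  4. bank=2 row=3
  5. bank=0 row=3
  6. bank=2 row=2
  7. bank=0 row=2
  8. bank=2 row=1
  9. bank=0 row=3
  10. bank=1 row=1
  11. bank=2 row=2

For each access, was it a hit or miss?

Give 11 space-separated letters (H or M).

Answer: M M M H M M M M M M M

Derivation:
Acc 1: bank2 row2 -> MISS (open row2); precharges=0
Acc 2: bank2 row3 -> MISS (open row3); precharges=1
Acc 3: bank1 row0 -> MISS (open row0); precharges=1
Acc 4: bank2 row3 -> HIT
Acc 5: bank0 row3 -> MISS (open row3); precharges=1
Acc 6: bank2 row2 -> MISS (open row2); precharges=2
Acc 7: bank0 row2 -> MISS (open row2); precharges=3
Acc 8: bank2 row1 -> MISS (open row1); precharges=4
Acc 9: bank0 row3 -> MISS (open row3); precharges=5
Acc 10: bank1 row1 -> MISS (open row1); precharges=6
Acc 11: bank2 row2 -> MISS (open row2); precharges=7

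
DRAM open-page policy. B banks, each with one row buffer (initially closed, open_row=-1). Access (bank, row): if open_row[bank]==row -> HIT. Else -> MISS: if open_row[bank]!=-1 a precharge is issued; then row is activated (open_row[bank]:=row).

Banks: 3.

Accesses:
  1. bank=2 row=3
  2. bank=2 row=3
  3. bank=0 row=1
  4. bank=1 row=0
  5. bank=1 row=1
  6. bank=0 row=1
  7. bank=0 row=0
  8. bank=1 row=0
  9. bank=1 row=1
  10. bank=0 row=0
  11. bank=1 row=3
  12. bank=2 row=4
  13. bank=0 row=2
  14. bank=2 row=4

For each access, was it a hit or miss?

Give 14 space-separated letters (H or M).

Answer: M H M M M H M M M H M M M H

Derivation:
Acc 1: bank2 row3 -> MISS (open row3); precharges=0
Acc 2: bank2 row3 -> HIT
Acc 3: bank0 row1 -> MISS (open row1); precharges=0
Acc 4: bank1 row0 -> MISS (open row0); precharges=0
Acc 5: bank1 row1 -> MISS (open row1); precharges=1
Acc 6: bank0 row1 -> HIT
Acc 7: bank0 row0 -> MISS (open row0); precharges=2
Acc 8: bank1 row0 -> MISS (open row0); precharges=3
Acc 9: bank1 row1 -> MISS (open row1); precharges=4
Acc 10: bank0 row0 -> HIT
Acc 11: bank1 row3 -> MISS (open row3); precharges=5
Acc 12: bank2 row4 -> MISS (open row4); precharges=6
Acc 13: bank0 row2 -> MISS (open row2); precharges=7
Acc 14: bank2 row4 -> HIT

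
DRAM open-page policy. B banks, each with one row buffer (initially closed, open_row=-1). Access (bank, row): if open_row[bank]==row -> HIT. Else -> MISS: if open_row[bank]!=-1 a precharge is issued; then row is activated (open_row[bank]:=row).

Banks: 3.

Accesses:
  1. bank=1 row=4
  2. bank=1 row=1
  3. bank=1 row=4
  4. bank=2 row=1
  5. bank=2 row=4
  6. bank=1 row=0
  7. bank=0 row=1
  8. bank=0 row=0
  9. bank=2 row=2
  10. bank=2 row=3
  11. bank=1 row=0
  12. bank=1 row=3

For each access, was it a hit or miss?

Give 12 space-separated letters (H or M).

Acc 1: bank1 row4 -> MISS (open row4); precharges=0
Acc 2: bank1 row1 -> MISS (open row1); precharges=1
Acc 3: bank1 row4 -> MISS (open row4); precharges=2
Acc 4: bank2 row1 -> MISS (open row1); precharges=2
Acc 5: bank2 row4 -> MISS (open row4); precharges=3
Acc 6: bank1 row0 -> MISS (open row0); precharges=4
Acc 7: bank0 row1 -> MISS (open row1); precharges=4
Acc 8: bank0 row0 -> MISS (open row0); precharges=5
Acc 9: bank2 row2 -> MISS (open row2); precharges=6
Acc 10: bank2 row3 -> MISS (open row3); precharges=7
Acc 11: bank1 row0 -> HIT
Acc 12: bank1 row3 -> MISS (open row3); precharges=8

Answer: M M M M M M M M M M H M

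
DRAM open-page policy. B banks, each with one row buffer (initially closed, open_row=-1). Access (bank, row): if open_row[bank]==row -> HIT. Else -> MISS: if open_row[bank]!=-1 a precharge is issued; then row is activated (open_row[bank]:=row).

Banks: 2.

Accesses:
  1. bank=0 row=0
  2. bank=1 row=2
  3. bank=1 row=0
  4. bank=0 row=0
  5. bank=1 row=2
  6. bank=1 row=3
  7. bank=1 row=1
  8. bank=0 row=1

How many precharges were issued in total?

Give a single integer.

Answer: 5

Derivation:
Acc 1: bank0 row0 -> MISS (open row0); precharges=0
Acc 2: bank1 row2 -> MISS (open row2); precharges=0
Acc 3: bank1 row0 -> MISS (open row0); precharges=1
Acc 4: bank0 row0 -> HIT
Acc 5: bank1 row2 -> MISS (open row2); precharges=2
Acc 6: bank1 row3 -> MISS (open row3); precharges=3
Acc 7: bank1 row1 -> MISS (open row1); precharges=4
Acc 8: bank0 row1 -> MISS (open row1); precharges=5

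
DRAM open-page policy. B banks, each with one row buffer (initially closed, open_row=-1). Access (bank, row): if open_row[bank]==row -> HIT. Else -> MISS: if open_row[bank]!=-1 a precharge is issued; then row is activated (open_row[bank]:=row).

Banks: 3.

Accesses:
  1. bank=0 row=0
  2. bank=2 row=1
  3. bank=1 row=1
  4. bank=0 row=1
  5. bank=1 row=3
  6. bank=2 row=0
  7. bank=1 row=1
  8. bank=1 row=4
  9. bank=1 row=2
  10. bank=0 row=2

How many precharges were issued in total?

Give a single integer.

Answer: 7

Derivation:
Acc 1: bank0 row0 -> MISS (open row0); precharges=0
Acc 2: bank2 row1 -> MISS (open row1); precharges=0
Acc 3: bank1 row1 -> MISS (open row1); precharges=0
Acc 4: bank0 row1 -> MISS (open row1); precharges=1
Acc 5: bank1 row3 -> MISS (open row3); precharges=2
Acc 6: bank2 row0 -> MISS (open row0); precharges=3
Acc 7: bank1 row1 -> MISS (open row1); precharges=4
Acc 8: bank1 row4 -> MISS (open row4); precharges=5
Acc 9: bank1 row2 -> MISS (open row2); precharges=6
Acc 10: bank0 row2 -> MISS (open row2); precharges=7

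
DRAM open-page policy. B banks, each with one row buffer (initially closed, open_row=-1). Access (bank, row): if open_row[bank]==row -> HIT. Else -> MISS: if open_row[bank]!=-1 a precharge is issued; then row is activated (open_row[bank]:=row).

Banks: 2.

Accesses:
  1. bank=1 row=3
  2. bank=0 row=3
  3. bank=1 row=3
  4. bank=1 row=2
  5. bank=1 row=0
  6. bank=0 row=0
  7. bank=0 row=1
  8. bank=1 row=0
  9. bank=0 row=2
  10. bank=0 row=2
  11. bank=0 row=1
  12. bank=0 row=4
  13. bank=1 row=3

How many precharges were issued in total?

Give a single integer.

Answer: 8

Derivation:
Acc 1: bank1 row3 -> MISS (open row3); precharges=0
Acc 2: bank0 row3 -> MISS (open row3); precharges=0
Acc 3: bank1 row3 -> HIT
Acc 4: bank1 row2 -> MISS (open row2); precharges=1
Acc 5: bank1 row0 -> MISS (open row0); precharges=2
Acc 6: bank0 row0 -> MISS (open row0); precharges=3
Acc 7: bank0 row1 -> MISS (open row1); precharges=4
Acc 8: bank1 row0 -> HIT
Acc 9: bank0 row2 -> MISS (open row2); precharges=5
Acc 10: bank0 row2 -> HIT
Acc 11: bank0 row1 -> MISS (open row1); precharges=6
Acc 12: bank0 row4 -> MISS (open row4); precharges=7
Acc 13: bank1 row3 -> MISS (open row3); precharges=8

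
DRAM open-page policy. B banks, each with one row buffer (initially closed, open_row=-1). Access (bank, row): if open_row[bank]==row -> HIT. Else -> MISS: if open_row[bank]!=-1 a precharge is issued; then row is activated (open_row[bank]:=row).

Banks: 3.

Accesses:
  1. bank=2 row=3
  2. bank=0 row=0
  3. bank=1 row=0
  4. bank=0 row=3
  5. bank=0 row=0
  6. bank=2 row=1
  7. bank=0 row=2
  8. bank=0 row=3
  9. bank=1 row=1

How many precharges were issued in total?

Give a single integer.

Answer: 6

Derivation:
Acc 1: bank2 row3 -> MISS (open row3); precharges=0
Acc 2: bank0 row0 -> MISS (open row0); precharges=0
Acc 3: bank1 row0 -> MISS (open row0); precharges=0
Acc 4: bank0 row3 -> MISS (open row3); precharges=1
Acc 5: bank0 row0 -> MISS (open row0); precharges=2
Acc 6: bank2 row1 -> MISS (open row1); precharges=3
Acc 7: bank0 row2 -> MISS (open row2); precharges=4
Acc 8: bank0 row3 -> MISS (open row3); precharges=5
Acc 9: bank1 row1 -> MISS (open row1); precharges=6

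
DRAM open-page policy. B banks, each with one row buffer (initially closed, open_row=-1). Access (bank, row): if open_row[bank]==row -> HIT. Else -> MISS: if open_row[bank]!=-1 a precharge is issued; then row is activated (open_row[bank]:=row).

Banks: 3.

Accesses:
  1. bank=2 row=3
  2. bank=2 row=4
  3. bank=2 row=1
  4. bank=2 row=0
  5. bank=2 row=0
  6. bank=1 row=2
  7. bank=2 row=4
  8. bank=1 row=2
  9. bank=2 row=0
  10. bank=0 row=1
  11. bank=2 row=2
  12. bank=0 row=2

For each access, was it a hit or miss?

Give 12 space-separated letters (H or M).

Acc 1: bank2 row3 -> MISS (open row3); precharges=0
Acc 2: bank2 row4 -> MISS (open row4); precharges=1
Acc 3: bank2 row1 -> MISS (open row1); precharges=2
Acc 4: bank2 row0 -> MISS (open row0); precharges=3
Acc 5: bank2 row0 -> HIT
Acc 6: bank1 row2 -> MISS (open row2); precharges=3
Acc 7: bank2 row4 -> MISS (open row4); precharges=4
Acc 8: bank1 row2 -> HIT
Acc 9: bank2 row0 -> MISS (open row0); precharges=5
Acc 10: bank0 row1 -> MISS (open row1); precharges=5
Acc 11: bank2 row2 -> MISS (open row2); precharges=6
Acc 12: bank0 row2 -> MISS (open row2); precharges=7

Answer: M M M M H M M H M M M M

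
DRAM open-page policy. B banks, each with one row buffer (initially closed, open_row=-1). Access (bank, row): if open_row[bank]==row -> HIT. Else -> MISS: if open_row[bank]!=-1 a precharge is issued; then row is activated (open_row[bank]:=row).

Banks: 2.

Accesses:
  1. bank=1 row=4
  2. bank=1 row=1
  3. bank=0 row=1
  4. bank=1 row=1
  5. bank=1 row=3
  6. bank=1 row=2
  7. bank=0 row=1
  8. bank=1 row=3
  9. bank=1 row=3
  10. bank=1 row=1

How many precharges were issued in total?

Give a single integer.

Acc 1: bank1 row4 -> MISS (open row4); precharges=0
Acc 2: bank1 row1 -> MISS (open row1); precharges=1
Acc 3: bank0 row1 -> MISS (open row1); precharges=1
Acc 4: bank1 row1 -> HIT
Acc 5: bank1 row3 -> MISS (open row3); precharges=2
Acc 6: bank1 row2 -> MISS (open row2); precharges=3
Acc 7: bank0 row1 -> HIT
Acc 8: bank1 row3 -> MISS (open row3); precharges=4
Acc 9: bank1 row3 -> HIT
Acc 10: bank1 row1 -> MISS (open row1); precharges=5

Answer: 5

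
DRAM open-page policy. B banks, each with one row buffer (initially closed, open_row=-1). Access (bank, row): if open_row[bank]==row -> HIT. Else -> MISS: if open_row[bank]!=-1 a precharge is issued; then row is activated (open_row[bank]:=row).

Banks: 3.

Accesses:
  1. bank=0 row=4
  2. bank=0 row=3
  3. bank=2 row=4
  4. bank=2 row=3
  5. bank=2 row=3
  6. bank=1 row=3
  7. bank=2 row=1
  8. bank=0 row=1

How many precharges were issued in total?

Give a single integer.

Answer: 4

Derivation:
Acc 1: bank0 row4 -> MISS (open row4); precharges=0
Acc 2: bank0 row3 -> MISS (open row3); precharges=1
Acc 3: bank2 row4 -> MISS (open row4); precharges=1
Acc 4: bank2 row3 -> MISS (open row3); precharges=2
Acc 5: bank2 row3 -> HIT
Acc 6: bank1 row3 -> MISS (open row3); precharges=2
Acc 7: bank2 row1 -> MISS (open row1); precharges=3
Acc 8: bank0 row1 -> MISS (open row1); precharges=4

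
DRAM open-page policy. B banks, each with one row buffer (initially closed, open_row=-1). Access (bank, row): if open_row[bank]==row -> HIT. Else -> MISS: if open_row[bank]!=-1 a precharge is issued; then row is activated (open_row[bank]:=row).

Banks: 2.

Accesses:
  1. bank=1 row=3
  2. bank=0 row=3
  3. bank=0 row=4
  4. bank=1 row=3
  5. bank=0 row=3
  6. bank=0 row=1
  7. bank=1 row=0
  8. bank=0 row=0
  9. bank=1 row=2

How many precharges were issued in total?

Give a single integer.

Answer: 6

Derivation:
Acc 1: bank1 row3 -> MISS (open row3); precharges=0
Acc 2: bank0 row3 -> MISS (open row3); precharges=0
Acc 3: bank0 row4 -> MISS (open row4); precharges=1
Acc 4: bank1 row3 -> HIT
Acc 5: bank0 row3 -> MISS (open row3); precharges=2
Acc 6: bank0 row1 -> MISS (open row1); precharges=3
Acc 7: bank1 row0 -> MISS (open row0); precharges=4
Acc 8: bank0 row0 -> MISS (open row0); precharges=5
Acc 9: bank1 row2 -> MISS (open row2); precharges=6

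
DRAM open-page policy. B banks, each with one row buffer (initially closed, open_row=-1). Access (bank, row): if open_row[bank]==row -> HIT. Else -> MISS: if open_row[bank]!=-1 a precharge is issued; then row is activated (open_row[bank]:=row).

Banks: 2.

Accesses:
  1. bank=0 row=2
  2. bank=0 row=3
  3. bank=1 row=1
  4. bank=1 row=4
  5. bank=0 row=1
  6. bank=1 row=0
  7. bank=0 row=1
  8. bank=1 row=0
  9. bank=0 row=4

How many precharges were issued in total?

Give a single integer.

Acc 1: bank0 row2 -> MISS (open row2); precharges=0
Acc 2: bank0 row3 -> MISS (open row3); precharges=1
Acc 3: bank1 row1 -> MISS (open row1); precharges=1
Acc 4: bank1 row4 -> MISS (open row4); precharges=2
Acc 5: bank0 row1 -> MISS (open row1); precharges=3
Acc 6: bank1 row0 -> MISS (open row0); precharges=4
Acc 7: bank0 row1 -> HIT
Acc 8: bank1 row0 -> HIT
Acc 9: bank0 row4 -> MISS (open row4); precharges=5

Answer: 5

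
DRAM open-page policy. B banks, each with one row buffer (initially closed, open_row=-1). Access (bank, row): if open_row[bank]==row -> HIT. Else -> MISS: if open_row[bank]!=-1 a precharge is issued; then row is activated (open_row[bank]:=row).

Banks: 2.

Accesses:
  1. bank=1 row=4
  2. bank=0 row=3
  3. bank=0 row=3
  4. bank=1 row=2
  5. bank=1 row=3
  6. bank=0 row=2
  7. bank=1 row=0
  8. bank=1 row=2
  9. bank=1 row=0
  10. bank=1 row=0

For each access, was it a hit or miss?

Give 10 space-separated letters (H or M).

Answer: M M H M M M M M M H

Derivation:
Acc 1: bank1 row4 -> MISS (open row4); precharges=0
Acc 2: bank0 row3 -> MISS (open row3); precharges=0
Acc 3: bank0 row3 -> HIT
Acc 4: bank1 row2 -> MISS (open row2); precharges=1
Acc 5: bank1 row3 -> MISS (open row3); precharges=2
Acc 6: bank0 row2 -> MISS (open row2); precharges=3
Acc 7: bank1 row0 -> MISS (open row0); precharges=4
Acc 8: bank1 row2 -> MISS (open row2); precharges=5
Acc 9: bank1 row0 -> MISS (open row0); precharges=6
Acc 10: bank1 row0 -> HIT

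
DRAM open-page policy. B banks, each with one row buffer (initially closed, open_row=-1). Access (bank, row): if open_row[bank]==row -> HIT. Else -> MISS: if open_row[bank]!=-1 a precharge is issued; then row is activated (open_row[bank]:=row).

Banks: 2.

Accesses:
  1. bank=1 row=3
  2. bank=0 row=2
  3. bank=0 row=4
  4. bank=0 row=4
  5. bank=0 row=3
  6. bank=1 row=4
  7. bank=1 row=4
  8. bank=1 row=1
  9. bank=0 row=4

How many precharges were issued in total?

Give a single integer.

Acc 1: bank1 row3 -> MISS (open row3); precharges=0
Acc 2: bank0 row2 -> MISS (open row2); precharges=0
Acc 3: bank0 row4 -> MISS (open row4); precharges=1
Acc 4: bank0 row4 -> HIT
Acc 5: bank0 row3 -> MISS (open row3); precharges=2
Acc 6: bank1 row4 -> MISS (open row4); precharges=3
Acc 7: bank1 row4 -> HIT
Acc 8: bank1 row1 -> MISS (open row1); precharges=4
Acc 9: bank0 row4 -> MISS (open row4); precharges=5

Answer: 5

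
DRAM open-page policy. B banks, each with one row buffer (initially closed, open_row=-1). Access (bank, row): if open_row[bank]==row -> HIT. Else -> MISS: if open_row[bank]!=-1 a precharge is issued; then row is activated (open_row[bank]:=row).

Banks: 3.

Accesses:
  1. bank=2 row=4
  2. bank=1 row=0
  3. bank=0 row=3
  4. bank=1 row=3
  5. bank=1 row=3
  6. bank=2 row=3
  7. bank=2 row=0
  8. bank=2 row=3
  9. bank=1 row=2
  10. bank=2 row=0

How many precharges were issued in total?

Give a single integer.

Answer: 6

Derivation:
Acc 1: bank2 row4 -> MISS (open row4); precharges=0
Acc 2: bank1 row0 -> MISS (open row0); precharges=0
Acc 3: bank0 row3 -> MISS (open row3); precharges=0
Acc 4: bank1 row3 -> MISS (open row3); precharges=1
Acc 5: bank1 row3 -> HIT
Acc 6: bank2 row3 -> MISS (open row3); precharges=2
Acc 7: bank2 row0 -> MISS (open row0); precharges=3
Acc 8: bank2 row3 -> MISS (open row3); precharges=4
Acc 9: bank1 row2 -> MISS (open row2); precharges=5
Acc 10: bank2 row0 -> MISS (open row0); precharges=6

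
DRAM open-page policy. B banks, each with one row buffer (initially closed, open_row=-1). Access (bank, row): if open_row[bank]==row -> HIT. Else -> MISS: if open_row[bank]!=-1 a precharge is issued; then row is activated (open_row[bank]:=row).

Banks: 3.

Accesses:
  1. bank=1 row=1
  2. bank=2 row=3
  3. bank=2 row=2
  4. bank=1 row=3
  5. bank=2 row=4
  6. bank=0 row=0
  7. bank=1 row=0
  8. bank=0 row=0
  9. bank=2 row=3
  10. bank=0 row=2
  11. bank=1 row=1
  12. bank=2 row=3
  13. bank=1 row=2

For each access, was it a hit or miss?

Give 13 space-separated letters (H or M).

Acc 1: bank1 row1 -> MISS (open row1); precharges=0
Acc 2: bank2 row3 -> MISS (open row3); precharges=0
Acc 3: bank2 row2 -> MISS (open row2); precharges=1
Acc 4: bank1 row3 -> MISS (open row3); precharges=2
Acc 5: bank2 row4 -> MISS (open row4); precharges=3
Acc 6: bank0 row0 -> MISS (open row0); precharges=3
Acc 7: bank1 row0 -> MISS (open row0); precharges=4
Acc 8: bank0 row0 -> HIT
Acc 9: bank2 row3 -> MISS (open row3); precharges=5
Acc 10: bank0 row2 -> MISS (open row2); precharges=6
Acc 11: bank1 row1 -> MISS (open row1); precharges=7
Acc 12: bank2 row3 -> HIT
Acc 13: bank1 row2 -> MISS (open row2); precharges=8

Answer: M M M M M M M H M M M H M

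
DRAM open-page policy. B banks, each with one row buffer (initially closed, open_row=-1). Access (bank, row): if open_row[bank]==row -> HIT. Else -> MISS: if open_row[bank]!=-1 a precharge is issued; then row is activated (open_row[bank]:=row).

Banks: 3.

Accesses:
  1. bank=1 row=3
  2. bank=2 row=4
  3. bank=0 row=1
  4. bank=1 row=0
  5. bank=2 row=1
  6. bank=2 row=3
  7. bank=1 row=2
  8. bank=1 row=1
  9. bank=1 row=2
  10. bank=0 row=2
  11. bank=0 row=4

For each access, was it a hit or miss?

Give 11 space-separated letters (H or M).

Answer: M M M M M M M M M M M

Derivation:
Acc 1: bank1 row3 -> MISS (open row3); precharges=0
Acc 2: bank2 row4 -> MISS (open row4); precharges=0
Acc 3: bank0 row1 -> MISS (open row1); precharges=0
Acc 4: bank1 row0 -> MISS (open row0); precharges=1
Acc 5: bank2 row1 -> MISS (open row1); precharges=2
Acc 6: bank2 row3 -> MISS (open row3); precharges=3
Acc 7: bank1 row2 -> MISS (open row2); precharges=4
Acc 8: bank1 row1 -> MISS (open row1); precharges=5
Acc 9: bank1 row2 -> MISS (open row2); precharges=6
Acc 10: bank0 row2 -> MISS (open row2); precharges=7
Acc 11: bank0 row4 -> MISS (open row4); precharges=8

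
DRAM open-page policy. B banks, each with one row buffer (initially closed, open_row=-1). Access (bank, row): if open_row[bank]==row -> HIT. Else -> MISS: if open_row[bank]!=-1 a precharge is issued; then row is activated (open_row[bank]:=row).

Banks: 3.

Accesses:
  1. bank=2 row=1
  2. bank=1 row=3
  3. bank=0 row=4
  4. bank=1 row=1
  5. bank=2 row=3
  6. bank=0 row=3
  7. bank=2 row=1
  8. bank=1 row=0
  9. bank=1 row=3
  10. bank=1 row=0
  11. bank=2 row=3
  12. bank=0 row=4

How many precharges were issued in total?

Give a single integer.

Answer: 9

Derivation:
Acc 1: bank2 row1 -> MISS (open row1); precharges=0
Acc 2: bank1 row3 -> MISS (open row3); precharges=0
Acc 3: bank0 row4 -> MISS (open row4); precharges=0
Acc 4: bank1 row1 -> MISS (open row1); precharges=1
Acc 5: bank2 row3 -> MISS (open row3); precharges=2
Acc 6: bank0 row3 -> MISS (open row3); precharges=3
Acc 7: bank2 row1 -> MISS (open row1); precharges=4
Acc 8: bank1 row0 -> MISS (open row0); precharges=5
Acc 9: bank1 row3 -> MISS (open row3); precharges=6
Acc 10: bank1 row0 -> MISS (open row0); precharges=7
Acc 11: bank2 row3 -> MISS (open row3); precharges=8
Acc 12: bank0 row4 -> MISS (open row4); precharges=9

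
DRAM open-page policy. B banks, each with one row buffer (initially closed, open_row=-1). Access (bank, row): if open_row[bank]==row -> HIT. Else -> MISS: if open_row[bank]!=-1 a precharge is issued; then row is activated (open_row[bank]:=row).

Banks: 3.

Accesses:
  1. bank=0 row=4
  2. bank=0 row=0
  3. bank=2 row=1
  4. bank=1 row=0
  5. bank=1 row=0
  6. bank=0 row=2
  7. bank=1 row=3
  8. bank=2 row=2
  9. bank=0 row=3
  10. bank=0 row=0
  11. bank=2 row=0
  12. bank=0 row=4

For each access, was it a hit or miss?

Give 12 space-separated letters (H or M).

Acc 1: bank0 row4 -> MISS (open row4); precharges=0
Acc 2: bank0 row0 -> MISS (open row0); precharges=1
Acc 3: bank2 row1 -> MISS (open row1); precharges=1
Acc 4: bank1 row0 -> MISS (open row0); precharges=1
Acc 5: bank1 row0 -> HIT
Acc 6: bank0 row2 -> MISS (open row2); precharges=2
Acc 7: bank1 row3 -> MISS (open row3); precharges=3
Acc 8: bank2 row2 -> MISS (open row2); precharges=4
Acc 9: bank0 row3 -> MISS (open row3); precharges=5
Acc 10: bank0 row0 -> MISS (open row0); precharges=6
Acc 11: bank2 row0 -> MISS (open row0); precharges=7
Acc 12: bank0 row4 -> MISS (open row4); precharges=8

Answer: M M M M H M M M M M M M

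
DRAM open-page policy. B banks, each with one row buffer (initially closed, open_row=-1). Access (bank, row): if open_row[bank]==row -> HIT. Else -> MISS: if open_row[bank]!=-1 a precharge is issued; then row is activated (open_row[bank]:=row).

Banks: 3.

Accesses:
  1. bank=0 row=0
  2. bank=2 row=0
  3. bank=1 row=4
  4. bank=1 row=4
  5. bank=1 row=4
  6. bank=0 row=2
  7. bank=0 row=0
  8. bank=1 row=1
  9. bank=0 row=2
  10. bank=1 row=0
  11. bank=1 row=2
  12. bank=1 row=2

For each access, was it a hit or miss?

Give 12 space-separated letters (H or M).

Acc 1: bank0 row0 -> MISS (open row0); precharges=0
Acc 2: bank2 row0 -> MISS (open row0); precharges=0
Acc 3: bank1 row4 -> MISS (open row4); precharges=0
Acc 4: bank1 row4 -> HIT
Acc 5: bank1 row4 -> HIT
Acc 6: bank0 row2 -> MISS (open row2); precharges=1
Acc 7: bank0 row0 -> MISS (open row0); precharges=2
Acc 8: bank1 row1 -> MISS (open row1); precharges=3
Acc 9: bank0 row2 -> MISS (open row2); precharges=4
Acc 10: bank1 row0 -> MISS (open row0); precharges=5
Acc 11: bank1 row2 -> MISS (open row2); precharges=6
Acc 12: bank1 row2 -> HIT

Answer: M M M H H M M M M M M H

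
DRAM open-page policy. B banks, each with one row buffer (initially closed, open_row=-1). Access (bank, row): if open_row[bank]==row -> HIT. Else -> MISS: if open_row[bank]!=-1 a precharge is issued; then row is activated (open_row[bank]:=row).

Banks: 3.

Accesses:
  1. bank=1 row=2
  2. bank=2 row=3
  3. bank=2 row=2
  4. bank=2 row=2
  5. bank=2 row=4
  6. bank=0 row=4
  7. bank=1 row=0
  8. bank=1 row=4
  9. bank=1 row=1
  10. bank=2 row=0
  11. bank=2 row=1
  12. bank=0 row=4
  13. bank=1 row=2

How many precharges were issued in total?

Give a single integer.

Acc 1: bank1 row2 -> MISS (open row2); precharges=0
Acc 2: bank2 row3 -> MISS (open row3); precharges=0
Acc 3: bank2 row2 -> MISS (open row2); precharges=1
Acc 4: bank2 row2 -> HIT
Acc 5: bank2 row4 -> MISS (open row4); precharges=2
Acc 6: bank0 row4 -> MISS (open row4); precharges=2
Acc 7: bank1 row0 -> MISS (open row0); precharges=3
Acc 8: bank1 row4 -> MISS (open row4); precharges=4
Acc 9: bank1 row1 -> MISS (open row1); precharges=5
Acc 10: bank2 row0 -> MISS (open row0); precharges=6
Acc 11: bank2 row1 -> MISS (open row1); precharges=7
Acc 12: bank0 row4 -> HIT
Acc 13: bank1 row2 -> MISS (open row2); precharges=8

Answer: 8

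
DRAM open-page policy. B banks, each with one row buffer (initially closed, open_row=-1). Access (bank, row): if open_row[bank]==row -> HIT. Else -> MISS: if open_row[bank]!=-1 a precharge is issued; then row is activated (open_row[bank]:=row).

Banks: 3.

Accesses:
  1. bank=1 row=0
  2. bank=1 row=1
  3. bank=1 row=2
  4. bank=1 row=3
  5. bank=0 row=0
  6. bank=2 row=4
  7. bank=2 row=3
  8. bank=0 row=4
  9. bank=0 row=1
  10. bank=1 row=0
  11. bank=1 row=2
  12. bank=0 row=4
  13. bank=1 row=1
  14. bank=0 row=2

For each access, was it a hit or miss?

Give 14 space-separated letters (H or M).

Acc 1: bank1 row0 -> MISS (open row0); precharges=0
Acc 2: bank1 row1 -> MISS (open row1); precharges=1
Acc 3: bank1 row2 -> MISS (open row2); precharges=2
Acc 4: bank1 row3 -> MISS (open row3); precharges=3
Acc 5: bank0 row0 -> MISS (open row0); precharges=3
Acc 6: bank2 row4 -> MISS (open row4); precharges=3
Acc 7: bank2 row3 -> MISS (open row3); precharges=4
Acc 8: bank0 row4 -> MISS (open row4); precharges=5
Acc 9: bank0 row1 -> MISS (open row1); precharges=6
Acc 10: bank1 row0 -> MISS (open row0); precharges=7
Acc 11: bank1 row2 -> MISS (open row2); precharges=8
Acc 12: bank0 row4 -> MISS (open row4); precharges=9
Acc 13: bank1 row1 -> MISS (open row1); precharges=10
Acc 14: bank0 row2 -> MISS (open row2); precharges=11

Answer: M M M M M M M M M M M M M M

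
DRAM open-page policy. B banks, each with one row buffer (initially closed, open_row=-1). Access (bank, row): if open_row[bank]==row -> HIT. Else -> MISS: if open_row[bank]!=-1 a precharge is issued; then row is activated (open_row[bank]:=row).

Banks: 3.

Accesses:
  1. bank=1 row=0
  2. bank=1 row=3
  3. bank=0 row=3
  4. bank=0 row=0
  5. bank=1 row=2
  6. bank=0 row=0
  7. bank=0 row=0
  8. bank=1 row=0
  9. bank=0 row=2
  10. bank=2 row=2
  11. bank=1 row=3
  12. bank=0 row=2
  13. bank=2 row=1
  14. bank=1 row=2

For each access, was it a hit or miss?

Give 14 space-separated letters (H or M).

Answer: M M M M M H H M M M M H M M

Derivation:
Acc 1: bank1 row0 -> MISS (open row0); precharges=0
Acc 2: bank1 row3 -> MISS (open row3); precharges=1
Acc 3: bank0 row3 -> MISS (open row3); precharges=1
Acc 4: bank0 row0 -> MISS (open row0); precharges=2
Acc 5: bank1 row2 -> MISS (open row2); precharges=3
Acc 6: bank0 row0 -> HIT
Acc 7: bank0 row0 -> HIT
Acc 8: bank1 row0 -> MISS (open row0); precharges=4
Acc 9: bank0 row2 -> MISS (open row2); precharges=5
Acc 10: bank2 row2 -> MISS (open row2); precharges=5
Acc 11: bank1 row3 -> MISS (open row3); precharges=6
Acc 12: bank0 row2 -> HIT
Acc 13: bank2 row1 -> MISS (open row1); precharges=7
Acc 14: bank1 row2 -> MISS (open row2); precharges=8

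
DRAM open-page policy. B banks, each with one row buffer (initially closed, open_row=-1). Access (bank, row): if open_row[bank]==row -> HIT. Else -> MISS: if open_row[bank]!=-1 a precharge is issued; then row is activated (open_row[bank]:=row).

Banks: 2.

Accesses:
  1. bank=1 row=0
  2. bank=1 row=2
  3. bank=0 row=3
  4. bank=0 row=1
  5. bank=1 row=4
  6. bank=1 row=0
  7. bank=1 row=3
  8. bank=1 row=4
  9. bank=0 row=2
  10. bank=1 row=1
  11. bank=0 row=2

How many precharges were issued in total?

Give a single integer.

Answer: 8

Derivation:
Acc 1: bank1 row0 -> MISS (open row0); precharges=0
Acc 2: bank1 row2 -> MISS (open row2); precharges=1
Acc 3: bank0 row3 -> MISS (open row3); precharges=1
Acc 4: bank0 row1 -> MISS (open row1); precharges=2
Acc 5: bank1 row4 -> MISS (open row4); precharges=3
Acc 6: bank1 row0 -> MISS (open row0); precharges=4
Acc 7: bank1 row3 -> MISS (open row3); precharges=5
Acc 8: bank1 row4 -> MISS (open row4); precharges=6
Acc 9: bank0 row2 -> MISS (open row2); precharges=7
Acc 10: bank1 row1 -> MISS (open row1); precharges=8
Acc 11: bank0 row2 -> HIT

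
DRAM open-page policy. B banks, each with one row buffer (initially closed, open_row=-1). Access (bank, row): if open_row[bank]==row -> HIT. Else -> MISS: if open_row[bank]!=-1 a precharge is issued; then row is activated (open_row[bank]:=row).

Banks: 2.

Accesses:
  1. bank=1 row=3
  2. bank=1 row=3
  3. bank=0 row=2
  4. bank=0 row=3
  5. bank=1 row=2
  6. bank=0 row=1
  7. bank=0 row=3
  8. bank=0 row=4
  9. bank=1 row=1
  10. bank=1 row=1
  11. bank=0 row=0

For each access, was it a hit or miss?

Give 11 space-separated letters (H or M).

Answer: M H M M M M M M M H M

Derivation:
Acc 1: bank1 row3 -> MISS (open row3); precharges=0
Acc 2: bank1 row3 -> HIT
Acc 3: bank0 row2 -> MISS (open row2); precharges=0
Acc 4: bank0 row3 -> MISS (open row3); precharges=1
Acc 5: bank1 row2 -> MISS (open row2); precharges=2
Acc 6: bank0 row1 -> MISS (open row1); precharges=3
Acc 7: bank0 row3 -> MISS (open row3); precharges=4
Acc 8: bank0 row4 -> MISS (open row4); precharges=5
Acc 9: bank1 row1 -> MISS (open row1); precharges=6
Acc 10: bank1 row1 -> HIT
Acc 11: bank0 row0 -> MISS (open row0); precharges=7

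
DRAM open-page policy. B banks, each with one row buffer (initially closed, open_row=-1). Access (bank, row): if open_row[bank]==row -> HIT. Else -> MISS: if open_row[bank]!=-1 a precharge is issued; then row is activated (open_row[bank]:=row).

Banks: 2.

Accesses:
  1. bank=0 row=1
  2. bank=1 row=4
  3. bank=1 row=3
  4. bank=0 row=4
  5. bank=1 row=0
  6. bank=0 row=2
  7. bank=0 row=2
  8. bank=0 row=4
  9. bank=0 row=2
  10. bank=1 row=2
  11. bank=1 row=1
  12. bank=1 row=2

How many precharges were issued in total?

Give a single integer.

Acc 1: bank0 row1 -> MISS (open row1); precharges=0
Acc 2: bank1 row4 -> MISS (open row4); precharges=0
Acc 3: bank1 row3 -> MISS (open row3); precharges=1
Acc 4: bank0 row4 -> MISS (open row4); precharges=2
Acc 5: bank1 row0 -> MISS (open row0); precharges=3
Acc 6: bank0 row2 -> MISS (open row2); precharges=4
Acc 7: bank0 row2 -> HIT
Acc 8: bank0 row4 -> MISS (open row4); precharges=5
Acc 9: bank0 row2 -> MISS (open row2); precharges=6
Acc 10: bank1 row2 -> MISS (open row2); precharges=7
Acc 11: bank1 row1 -> MISS (open row1); precharges=8
Acc 12: bank1 row2 -> MISS (open row2); precharges=9

Answer: 9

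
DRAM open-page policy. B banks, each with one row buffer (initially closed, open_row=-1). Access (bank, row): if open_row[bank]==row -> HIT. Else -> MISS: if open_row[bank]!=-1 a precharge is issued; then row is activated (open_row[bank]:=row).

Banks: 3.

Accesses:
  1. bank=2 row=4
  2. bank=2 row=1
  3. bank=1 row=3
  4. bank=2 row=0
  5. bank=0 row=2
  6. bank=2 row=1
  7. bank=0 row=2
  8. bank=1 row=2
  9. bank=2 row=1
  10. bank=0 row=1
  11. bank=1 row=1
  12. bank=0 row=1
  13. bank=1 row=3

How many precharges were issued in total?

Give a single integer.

Acc 1: bank2 row4 -> MISS (open row4); precharges=0
Acc 2: bank2 row1 -> MISS (open row1); precharges=1
Acc 3: bank1 row3 -> MISS (open row3); precharges=1
Acc 4: bank2 row0 -> MISS (open row0); precharges=2
Acc 5: bank0 row2 -> MISS (open row2); precharges=2
Acc 6: bank2 row1 -> MISS (open row1); precharges=3
Acc 7: bank0 row2 -> HIT
Acc 8: bank1 row2 -> MISS (open row2); precharges=4
Acc 9: bank2 row1 -> HIT
Acc 10: bank0 row1 -> MISS (open row1); precharges=5
Acc 11: bank1 row1 -> MISS (open row1); precharges=6
Acc 12: bank0 row1 -> HIT
Acc 13: bank1 row3 -> MISS (open row3); precharges=7

Answer: 7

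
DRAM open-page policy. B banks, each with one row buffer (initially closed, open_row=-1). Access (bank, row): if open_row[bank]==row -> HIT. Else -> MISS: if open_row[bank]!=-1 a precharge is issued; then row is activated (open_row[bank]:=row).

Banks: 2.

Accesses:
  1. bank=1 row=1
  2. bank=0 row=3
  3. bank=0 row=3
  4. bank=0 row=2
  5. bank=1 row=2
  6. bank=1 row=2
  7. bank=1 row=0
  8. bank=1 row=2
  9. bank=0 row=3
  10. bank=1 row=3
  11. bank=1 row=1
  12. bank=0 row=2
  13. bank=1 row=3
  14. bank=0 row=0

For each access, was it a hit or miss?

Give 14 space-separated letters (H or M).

Acc 1: bank1 row1 -> MISS (open row1); precharges=0
Acc 2: bank0 row3 -> MISS (open row3); precharges=0
Acc 3: bank0 row3 -> HIT
Acc 4: bank0 row2 -> MISS (open row2); precharges=1
Acc 5: bank1 row2 -> MISS (open row2); precharges=2
Acc 6: bank1 row2 -> HIT
Acc 7: bank1 row0 -> MISS (open row0); precharges=3
Acc 8: bank1 row2 -> MISS (open row2); precharges=4
Acc 9: bank0 row3 -> MISS (open row3); precharges=5
Acc 10: bank1 row3 -> MISS (open row3); precharges=6
Acc 11: bank1 row1 -> MISS (open row1); precharges=7
Acc 12: bank0 row2 -> MISS (open row2); precharges=8
Acc 13: bank1 row3 -> MISS (open row3); precharges=9
Acc 14: bank0 row0 -> MISS (open row0); precharges=10

Answer: M M H M M H M M M M M M M M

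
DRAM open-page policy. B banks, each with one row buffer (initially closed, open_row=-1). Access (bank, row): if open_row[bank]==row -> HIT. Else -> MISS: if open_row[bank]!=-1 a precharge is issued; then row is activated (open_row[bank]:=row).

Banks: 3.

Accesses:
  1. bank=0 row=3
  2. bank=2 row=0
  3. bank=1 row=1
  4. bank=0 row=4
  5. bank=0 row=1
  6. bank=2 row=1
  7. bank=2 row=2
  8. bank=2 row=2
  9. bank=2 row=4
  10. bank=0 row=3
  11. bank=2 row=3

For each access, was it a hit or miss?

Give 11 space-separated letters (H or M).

Acc 1: bank0 row3 -> MISS (open row3); precharges=0
Acc 2: bank2 row0 -> MISS (open row0); precharges=0
Acc 3: bank1 row1 -> MISS (open row1); precharges=0
Acc 4: bank0 row4 -> MISS (open row4); precharges=1
Acc 5: bank0 row1 -> MISS (open row1); precharges=2
Acc 6: bank2 row1 -> MISS (open row1); precharges=3
Acc 7: bank2 row2 -> MISS (open row2); precharges=4
Acc 8: bank2 row2 -> HIT
Acc 9: bank2 row4 -> MISS (open row4); precharges=5
Acc 10: bank0 row3 -> MISS (open row3); precharges=6
Acc 11: bank2 row3 -> MISS (open row3); precharges=7

Answer: M M M M M M M H M M M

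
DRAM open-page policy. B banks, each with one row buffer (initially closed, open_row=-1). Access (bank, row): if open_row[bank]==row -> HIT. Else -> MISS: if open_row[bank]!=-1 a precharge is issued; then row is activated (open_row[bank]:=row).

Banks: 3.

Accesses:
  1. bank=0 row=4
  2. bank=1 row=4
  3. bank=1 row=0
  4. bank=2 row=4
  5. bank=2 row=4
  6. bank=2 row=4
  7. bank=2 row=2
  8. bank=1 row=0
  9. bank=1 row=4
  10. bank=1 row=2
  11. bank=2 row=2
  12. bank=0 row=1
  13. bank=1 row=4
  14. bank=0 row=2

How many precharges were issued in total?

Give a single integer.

Answer: 7

Derivation:
Acc 1: bank0 row4 -> MISS (open row4); precharges=0
Acc 2: bank1 row4 -> MISS (open row4); precharges=0
Acc 3: bank1 row0 -> MISS (open row0); precharges=1
Acc 4: bank2 row4 -> MISS (open row4); precharges=1
Acc 5: bank2 row4 -> HIT
Acc 6: bank2 row4 -> HIT
Acc 7: bank2 row2 -> MISS (open row2); precharges=2
Acc 8: bank1 row0 -> HIT
Acc 9: bank1 row4 -> MISS (open row4); precharges=3
Acc 10: bank1 row2 -> MISS (open row2); precharges=4
Acc 11: bank2 row2 -> HIT
Acc 12: bank0 row1 -> MISS (open row1); precharges=5
Acc 13: bank1 row4 -> MISS (open row4); precharges=6
Acc 14: bank0 row2 -> MISS (open row2); precharges=7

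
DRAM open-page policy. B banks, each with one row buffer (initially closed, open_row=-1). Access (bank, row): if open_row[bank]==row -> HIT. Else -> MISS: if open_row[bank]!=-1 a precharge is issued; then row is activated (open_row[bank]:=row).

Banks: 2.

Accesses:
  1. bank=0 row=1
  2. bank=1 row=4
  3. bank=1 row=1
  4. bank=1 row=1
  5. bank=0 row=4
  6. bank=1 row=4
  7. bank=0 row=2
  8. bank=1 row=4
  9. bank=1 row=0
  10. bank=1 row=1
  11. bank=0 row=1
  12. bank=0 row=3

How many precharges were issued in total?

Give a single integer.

Answer: 8

Derivation:
Acc 1: bank0 row1 -> MISS (open row1); precharges=0
Acc 2: bank1 row4 -> MISS (open row4); precharges=0
Acc 3: bank1 row1 -> MISS (open row1); precharges=1
Acc 4: bank1 row1 -> HIT
Acc 5: bank0 row4 -> MISS (open row4); precharges=2
Acc 6: bank1 row4 -> MISS (open row4); precharges=3
Acc 7: bank0 row2 -> MISS (open row2); precharges=4
Acc 8: bank1 row4 -> HIT
Acc 9: bank1 row0 -> MISS (open row0); precharges=5
Acc 10: bank1 row1 -> MISS (open row1); precharges=6
Acc 11: bank0 row1 -> MISS (open row1); precharges=7
Acc 12: bank0 row3 -> MISS (open row3); precharges=8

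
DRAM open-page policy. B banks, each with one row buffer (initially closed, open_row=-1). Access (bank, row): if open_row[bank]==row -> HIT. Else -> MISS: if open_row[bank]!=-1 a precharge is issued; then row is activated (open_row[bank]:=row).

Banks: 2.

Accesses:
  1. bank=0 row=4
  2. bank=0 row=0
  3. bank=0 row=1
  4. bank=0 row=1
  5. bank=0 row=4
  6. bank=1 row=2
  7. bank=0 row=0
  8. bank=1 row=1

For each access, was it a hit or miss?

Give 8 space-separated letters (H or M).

Answer: M M M H M M M M

Derivation:
Acc 1: bank0 row4 -> MISS (open row4); precharges=0
Acc 2: bank0 row0 -> MISS (open row0); precharges=1
Acc 3: bank0 row1 -> MISS (open row1); precharges=2
Acc 4: bank0 row1 -> HIT
Acc 5: bank0 row4 -> MISS (open row4); precharges=3
Acc 6: bank1 row2 -> MISS (open row2); precharges=3
Acc 7: bank0 row0 -> MISS (open row0); precharges=4
Acc 8: bank1 row1 -> MISS (open row1); precharges=5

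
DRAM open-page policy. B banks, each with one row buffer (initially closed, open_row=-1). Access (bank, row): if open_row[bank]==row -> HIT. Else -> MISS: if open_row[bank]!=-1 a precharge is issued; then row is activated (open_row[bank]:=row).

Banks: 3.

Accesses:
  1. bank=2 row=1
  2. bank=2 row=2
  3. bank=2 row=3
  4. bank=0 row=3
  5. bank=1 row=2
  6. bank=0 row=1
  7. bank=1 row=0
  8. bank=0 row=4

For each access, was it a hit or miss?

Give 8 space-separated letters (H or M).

Answer: M M M M M M M M

Derivation:
Acc 1: bank2 row1 -> MISS (open row1); precharges=0
Acc 2: bank2 row2 -> MISS (open row2); precharges=1
Acc 3: bank2 row3 -> MISS (open row3); precharges=2
Acc 4: bank0 row3 -> MISS (open row3); precharges=2
Acc 5: bank1 row2 -> MISS (open row2); precharges=2
Acc 6: bank0 row1 -> MISS (open row1); precharges=3
Acc 7: bank1 row0 -> MISS (open row0); precharges=4
Acc 8: bank0 row4 -> MISS (open row4); precharges=5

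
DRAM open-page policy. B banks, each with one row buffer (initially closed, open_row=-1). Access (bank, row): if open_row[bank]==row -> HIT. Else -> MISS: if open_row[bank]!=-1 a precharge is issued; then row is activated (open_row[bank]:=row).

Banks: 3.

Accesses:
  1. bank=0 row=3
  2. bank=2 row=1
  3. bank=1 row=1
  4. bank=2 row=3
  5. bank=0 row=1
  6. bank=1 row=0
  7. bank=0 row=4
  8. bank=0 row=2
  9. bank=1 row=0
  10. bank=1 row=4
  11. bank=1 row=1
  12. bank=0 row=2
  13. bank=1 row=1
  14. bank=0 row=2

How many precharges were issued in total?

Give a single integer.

Answer: 7

Derivation:
Acc 1: bank0 row3 -> MISS (open row3); precharges=0
Acc 2: bank2 row1 -> MISS (open row1); precharges=0
Acc 3: bank1 row1 -> MISS (open row1); precharges=0
Acc 4: bank2 row3 -> MISS (open row3); precharges=1
Acc 5: bank0 row1 -> MISS (open row1); precharges=2
Acc 6: bank1 row0 -> MISS (open row0); precharges=3
Acc 7: bank0 row4 -> MISS (open row4); precharges=4
Acc 8: bank0 row2 -> MISS (open row2); precharges=5
Acc 9: bank1 row0 -> HIT
Acc 10: bank1 row4 -> MISS (open row4); precharges=6
Acc 11: bank1 row1 -> MISS (open row1); precharges=7
Acc 12: bank0 row2 -> HIT
Acc 13: bank1 row1 -> HIT
Acc 14: bank0 row2 -> HIT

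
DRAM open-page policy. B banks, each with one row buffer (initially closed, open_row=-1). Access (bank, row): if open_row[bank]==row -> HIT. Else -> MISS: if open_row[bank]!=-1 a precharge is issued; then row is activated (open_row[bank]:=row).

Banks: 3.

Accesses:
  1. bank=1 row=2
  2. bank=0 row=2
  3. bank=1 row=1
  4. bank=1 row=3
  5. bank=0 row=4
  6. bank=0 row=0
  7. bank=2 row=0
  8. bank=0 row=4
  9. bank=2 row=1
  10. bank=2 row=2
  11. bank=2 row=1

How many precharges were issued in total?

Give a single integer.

Acc 1: bank1 row2 -> MISS (open row2); precharges=0
Acc 2: bank0 row2 -> MISS (open row2); precharges=0
Acc 3: bank1 row1 -> MISS (open row1); precharges=1
Acc 4: bank1 row3 -> MISS (open row3); precharges=2
Acc 5: bank0 row4 -> MISS (open row4); precharges=3
Acc 6: bank0 row0 -> MISS (open row0); precharges=4
Acc 7: bank2 row0 -> MISS (open row0); precharges=4
Acc 8: bank0 row4 -> MISS (open row4); precharges=5
Acc 9: bank2 row1 -> MISS (open row1); precharges=6
Acc 10: bank2 row2 -> MISS (open row2); precharges=7
Acc 11: bank2 row1 -> MISS (open row1); precharges=8

Answer: 8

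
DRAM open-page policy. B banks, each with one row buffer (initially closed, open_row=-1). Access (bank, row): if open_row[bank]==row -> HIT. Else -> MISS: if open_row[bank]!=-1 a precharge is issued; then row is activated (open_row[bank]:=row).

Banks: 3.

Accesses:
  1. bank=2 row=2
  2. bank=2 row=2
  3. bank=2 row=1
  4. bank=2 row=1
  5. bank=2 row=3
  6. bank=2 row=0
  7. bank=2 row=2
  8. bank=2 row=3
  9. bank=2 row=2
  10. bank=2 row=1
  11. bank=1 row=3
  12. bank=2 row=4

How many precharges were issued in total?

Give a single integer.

Acc 1: bank2 row2 -> MISS (open row2); precharges=0
Acc 2: bank2 row2 -> HIT
Acc 3: bank2 row1 -> MISS (open row1); precharges=1
Acc 4: bank2 row1 -> HIT
Acc 5: bank2 row3 -> MISS (open row3); precharges=2
Acc 6: bank2 row0 -> MISS (open row0); precharges=3
Acc 7: bank2 row2 -> MISS (open row2); precharges=4
Acc 8: bank2 row3 -> MISS (open row3); precharges=5
Acc 9: bank2 row2 -> MISS (open row2); precharges=6
Acc 10: bank2 row1 -> MISS (open row1); precharges=7
Acc 11: bank1 row3 -> MISS (open row3); precharges=7
Acc 12: bank2 row4 -> MISS (open row4); precharges=8

Answer: 8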